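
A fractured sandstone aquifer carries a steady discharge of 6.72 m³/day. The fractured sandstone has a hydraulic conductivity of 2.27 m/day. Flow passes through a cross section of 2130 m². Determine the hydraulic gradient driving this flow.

0.00139

From Q = K·A·i, i = Q / (K·A) = 6.72 / (2.270 × 2130) = 0.001390.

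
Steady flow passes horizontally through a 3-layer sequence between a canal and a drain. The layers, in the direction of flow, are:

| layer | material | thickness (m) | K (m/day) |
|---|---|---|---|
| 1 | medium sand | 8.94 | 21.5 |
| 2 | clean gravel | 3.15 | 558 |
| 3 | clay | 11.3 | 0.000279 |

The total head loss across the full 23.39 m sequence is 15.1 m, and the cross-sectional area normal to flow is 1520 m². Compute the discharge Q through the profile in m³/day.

Flow is perpendicular to layering, so the layers act in series and the equivalent K is the thickness-weighted harmonic mean.
Total thickness L = 8.94 + 3.15 + 11.3 = 23.39 m.
Σ(b_i/K_i) = 8.94/21.5 + 3.15/558 + 11.3/0.000279 = 40502 d.
K_eq = L / Σ(b_i/K_i) = 23.39 / 40502 = 0.0005775 m/day.
Q = K_eq · A · (Δh/L) = 0.0005775 × 1520 × (15.1/23.39) = 0.5667 m³/day.

0.567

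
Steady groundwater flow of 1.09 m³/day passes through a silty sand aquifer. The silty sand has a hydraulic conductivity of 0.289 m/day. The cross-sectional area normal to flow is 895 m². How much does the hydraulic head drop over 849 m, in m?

3.58

From Q = K·A·i, i = Q / (K·A) = 1.09 / (0.2890 × 895.0) = 0.004214.
Head loss Δh = i · L = 0.004214 × 849 = 3.578 m.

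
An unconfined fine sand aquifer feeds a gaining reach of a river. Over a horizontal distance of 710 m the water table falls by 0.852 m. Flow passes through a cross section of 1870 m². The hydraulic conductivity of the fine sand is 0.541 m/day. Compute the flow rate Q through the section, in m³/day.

Hydraulic gradient i = Δh / L = 0.852 / 710 = 0.001200.
Darcy's law: Q = K · A · i = 0.5410 × 1870 × 0.001200 = 1.214 m³/day.

1.21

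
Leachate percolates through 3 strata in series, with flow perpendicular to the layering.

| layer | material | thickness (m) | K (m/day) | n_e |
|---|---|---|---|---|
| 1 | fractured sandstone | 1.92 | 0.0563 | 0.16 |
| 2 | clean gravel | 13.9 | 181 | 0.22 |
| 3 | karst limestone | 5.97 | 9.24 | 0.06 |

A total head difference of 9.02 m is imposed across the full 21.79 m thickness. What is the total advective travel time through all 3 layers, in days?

With flow normal to the layers, continuity requires the same specific discharge q through every layer.
Σ(b_i/K_i) = 1.92/0.0563 + 13.9/181 + 5.97/9.24 = 34.83 d.
q = Δh / Σ(b_i/K_i) = 9.02 / 34.83 = 0.2590 m/day.
In each layer the seepage velocity is v_i = q/n_i, so the layer transit time is t_i = b_i·n_i / q:
  layer 1 (fractured sandstone): t_1 = 1.92 × 0.16 / 0.2590 = 1.186 d
  layer 2 (clean gravel): t_2 = 13.9 × 0.22 / 0.2590 = 11.81 d
  layer 3 (karst limestone): t_3 = 5.97 × 0.06 / 0.2590 = 1.383 d
Total t = Σ t_i = 14.38 days.

14.4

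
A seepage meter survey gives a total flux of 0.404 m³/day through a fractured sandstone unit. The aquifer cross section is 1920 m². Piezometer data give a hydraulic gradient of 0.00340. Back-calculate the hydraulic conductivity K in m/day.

Hydraulic gradient i = 0.00340.
From Q = K·A·i, K = Q / (A·i) = 0.404 / (1920 × 0.003400) = 0.06189 m/day.

0.0619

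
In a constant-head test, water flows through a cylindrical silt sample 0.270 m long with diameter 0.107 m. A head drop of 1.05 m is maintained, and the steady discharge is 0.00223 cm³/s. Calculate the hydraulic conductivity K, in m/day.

Cross-sectional area A = π·(d/2)² = π × (0.107/2)² = 0.008992 m².
Convert discharge: 0.00223 cm³/s = 2.230e-09 m³/s.
Darcy's law rearranged: K = Q·L / (A·Δh) = 2.230e-09 × 0.270 / (0.008992 × 1.05) = 6.377e-08 m/s = 0.005510 m/day.

0.00551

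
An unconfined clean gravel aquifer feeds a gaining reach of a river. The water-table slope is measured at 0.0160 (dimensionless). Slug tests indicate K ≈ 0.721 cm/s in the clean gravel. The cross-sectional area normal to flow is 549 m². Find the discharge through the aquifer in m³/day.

Convert K: 0.721 cm/s × 864 = 622.9 m/day.
Hydraulic gradient i = 0.0160.
Darcy's law: Q = K · A · i = 622.9 × 549.0 × 0.01600 = 5472 m³/day.

5470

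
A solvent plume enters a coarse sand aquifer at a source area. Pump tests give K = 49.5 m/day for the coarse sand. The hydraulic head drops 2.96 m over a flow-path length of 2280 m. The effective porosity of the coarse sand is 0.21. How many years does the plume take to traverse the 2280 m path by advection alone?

Hydraulic gradient i = Δh / L = 2.96 / 2280 = 0.001298.
Darcy flux q = K · i = 49.50 × 0.001298 = 0.06426 m/day.
Seepage velocity v = q / n_e = 0.06426 / 0.21 = 0.3060 m/day.
Travel time t = L / v = 2280 / 0.3060 = 7451 days = 20.40 years.

20.4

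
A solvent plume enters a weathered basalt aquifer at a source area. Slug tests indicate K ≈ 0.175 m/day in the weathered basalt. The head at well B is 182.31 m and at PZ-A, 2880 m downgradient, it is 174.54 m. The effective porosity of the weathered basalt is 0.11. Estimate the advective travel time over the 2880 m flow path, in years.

Hydraulic gradient i = (182.31 − 174.54) / 2880 = 7.77 / 2880 = 0.002698.
Darcy flux q = K · i = 0.1750 × 0.002698 = 0.0004721 m/day.
Seepage velocity v = q / n_e = 0.0004721 / 0.11 = 0.004292 m/day.
Travel time t = L / v = 2880 / 0.004292 = 6.710e+05 days = 1837 years.

1840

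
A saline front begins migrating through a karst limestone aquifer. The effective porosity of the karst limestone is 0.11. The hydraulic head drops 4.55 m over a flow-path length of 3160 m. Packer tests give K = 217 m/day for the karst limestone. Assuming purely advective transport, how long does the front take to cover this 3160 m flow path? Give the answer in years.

Hydraulic gradient i = Δh / L = 4.55 / 3160 = 0.001440.
Darcy flux q = K · i = 217.0 × 0.001440 = 0.3125 m/day.
Seepage velocity v = q / n_e = 0.3125 / 0.11 = 2.840 m/day.
Travel time t = L / v = 3160 / 2.840 = 1112 days = 3.046 years.

3.05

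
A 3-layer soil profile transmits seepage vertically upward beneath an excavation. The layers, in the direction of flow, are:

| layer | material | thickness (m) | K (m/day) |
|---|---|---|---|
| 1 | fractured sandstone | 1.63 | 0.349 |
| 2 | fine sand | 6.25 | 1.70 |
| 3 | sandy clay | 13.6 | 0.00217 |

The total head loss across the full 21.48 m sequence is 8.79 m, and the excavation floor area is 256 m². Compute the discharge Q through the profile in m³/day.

0.359

Flow is perpendicular to layering, so the layers act in series and the equivalent K is the thickness-weighted harmonic mean.
Total thickness L = 1.63 + 6.25 + 13.6 = 21.48 m.
Σ(b_i/K_i) = 1.63/0.349 + 6.25/1.70 + 13.6/0.00217 = 6276 d.
K_eq = L / Σ(b_i/K_i) = 21.48 / 6276 = 0.003423 m/day.
Q = K_eq · A · (Δh/L) = 0.003423 × 256 × (8.79/21.48) = 0.3586 m³/day.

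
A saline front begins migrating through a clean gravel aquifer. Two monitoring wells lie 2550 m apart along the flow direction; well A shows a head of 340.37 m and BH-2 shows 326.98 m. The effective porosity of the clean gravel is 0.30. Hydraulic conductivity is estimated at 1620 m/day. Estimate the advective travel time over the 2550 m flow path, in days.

89.9

Hydraulic gradient i = (340.37 − 326.98) / 2550 = 13.39 / 2550 = 0.005251.
Darcy flux q = K · i = 1620 × 0.005251 = 8.507 m/day.
Seepage velocity v = q / n_e = 8.507 / 0.30 = 28.36 m/day.
Travel time t = L / v = 2550 / 28.36 = 89.93 days.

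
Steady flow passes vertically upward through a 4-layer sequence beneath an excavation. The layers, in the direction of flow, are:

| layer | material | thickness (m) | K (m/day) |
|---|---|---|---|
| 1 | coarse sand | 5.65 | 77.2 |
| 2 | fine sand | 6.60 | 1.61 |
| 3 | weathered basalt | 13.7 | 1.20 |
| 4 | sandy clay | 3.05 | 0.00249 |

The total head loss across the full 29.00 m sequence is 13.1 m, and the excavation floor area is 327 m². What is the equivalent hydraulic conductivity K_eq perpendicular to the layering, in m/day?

Flow is perpendicular to layering, so the layers act in series and the equivalent K is the thickness-weighted harmonic mean.
Total thickness L = 5.65 + 6.60 + 13.7 + 3.05 = 29.00 m.
Σ(b_i/K_i) = 5.65/77.2 + 6.60/1.61 + 13.7/1.20 + 3.05/0.00249 = 1240 d.
K_eq = L / Σ(b_i/K_i) = 29.00 / 1240 = 0.02338 m/day.

0.0234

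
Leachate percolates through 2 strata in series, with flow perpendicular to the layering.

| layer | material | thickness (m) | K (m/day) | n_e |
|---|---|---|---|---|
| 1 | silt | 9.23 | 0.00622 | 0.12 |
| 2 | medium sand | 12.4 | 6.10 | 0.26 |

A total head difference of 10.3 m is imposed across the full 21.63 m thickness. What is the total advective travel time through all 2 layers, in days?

625

With flow normal to the layers, continuity requires the same specific discharge q through every layer.
Σ(b_i/K_i) = 9.23/0.00622 + 12.4/6.10 = 1486 d.
q = Δh / Σ(b_i/K_i) = 10.3 / 1486 = 0.006932 m/day.
In each layer the seepage velocity is v_i = q/n_i, so the layer transit time is t_i = b_i·n_i / q:
  layer 1 (silt): t_1 = 9.23 × 0.12 / 0.006932 = 159.8 d
  layer 2 (medium sand): t_2 = 12.4 × 0.26 / 0.006932 = 465.1 d
Total t = Σ t_i = 624.9 days.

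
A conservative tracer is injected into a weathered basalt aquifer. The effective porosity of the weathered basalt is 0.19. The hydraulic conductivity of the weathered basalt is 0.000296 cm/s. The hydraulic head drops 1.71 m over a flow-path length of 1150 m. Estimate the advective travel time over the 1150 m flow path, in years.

1570

Convert K: 0.000296 cm/s × 864 = 0.2557 m/day.
Hydraulic gradient i = Δh / L = 1.71 / 1150 = 0.001487.
Darcy flux q = K · i = 0.2557 × 0.001487 = 0.0003803 m/day.
Seepage velocity v = q / n_e = 0.0003803 / 0.19 = 0.002001 m/day.
Travel time t = L / v = 1150 / 0.002001 = 5.746e+05 days = 1573 years.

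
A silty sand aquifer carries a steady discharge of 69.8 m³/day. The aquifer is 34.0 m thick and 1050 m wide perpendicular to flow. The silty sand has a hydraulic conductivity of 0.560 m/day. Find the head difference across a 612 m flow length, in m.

2.14

Cross-sectional area A = 1050 × 34.0 = 35700 m².
From Q = K·A·i, i = Q / (K·A) = 69.8 / (0.5600 × 35700) = 0.003491.
Head loss Δh = i · L = 0.003491 × 612 = 2.137 m.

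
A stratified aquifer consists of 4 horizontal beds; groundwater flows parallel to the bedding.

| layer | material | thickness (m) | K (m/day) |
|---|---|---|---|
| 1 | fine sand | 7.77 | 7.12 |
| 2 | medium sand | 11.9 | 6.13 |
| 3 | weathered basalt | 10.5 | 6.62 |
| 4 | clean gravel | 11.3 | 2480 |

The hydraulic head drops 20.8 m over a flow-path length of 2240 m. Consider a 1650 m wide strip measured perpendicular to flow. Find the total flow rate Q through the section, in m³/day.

432000

Flow is parallel to layering, so each bed carries its own Darcy discharge and the transmissivities add.
Σ(K_i·b_i) = 7.12×7.77 + 6.13×11.9 + 6.62×10.5 + 2480×11.3 = 28222 m²/day.
Hydraulic gradient i = Δh / L = 20.8 / 2240 = 0.009286.
Q = Σ(K_i·b_i) · W · i = 28222 × 1650 × 0.009286 = 4.324e+05 m³/day.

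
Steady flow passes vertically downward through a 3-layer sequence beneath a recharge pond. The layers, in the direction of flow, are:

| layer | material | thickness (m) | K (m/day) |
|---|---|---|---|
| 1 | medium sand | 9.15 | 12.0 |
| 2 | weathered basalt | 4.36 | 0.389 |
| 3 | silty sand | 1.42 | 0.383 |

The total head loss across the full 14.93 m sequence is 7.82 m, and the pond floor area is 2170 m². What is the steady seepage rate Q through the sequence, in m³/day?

Flow is perpendicular to layering, so the layers act in series and the equivalent K is the thickness-weighted harmonic mean.
Total thickness L = 9.15 + 4.36 + 1.42 = 14.93 m.
Σ(b_i/K_i) = 9.15/12.0 + 4.36/0.389 + 1.42/0.383 = 15.68 d.
K_eq = L / Σ(b_i/K_i) = 14.93 / 15.68 = 0.9523 m/day.
Q = K_eq · A · (Δh/L) = 0.9523 × 2170 × (7.82/14.93) = 1082 m³/day.

1080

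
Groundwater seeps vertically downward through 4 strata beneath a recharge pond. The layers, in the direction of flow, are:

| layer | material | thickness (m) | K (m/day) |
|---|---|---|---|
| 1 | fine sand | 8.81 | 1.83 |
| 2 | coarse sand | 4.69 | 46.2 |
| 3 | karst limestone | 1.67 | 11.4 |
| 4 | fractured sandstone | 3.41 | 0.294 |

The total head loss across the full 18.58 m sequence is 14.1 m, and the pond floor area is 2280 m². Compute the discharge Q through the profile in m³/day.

1930

Flow is perpendicular to layering, so the layers act in series and the equivalent K is the thickness-weighted harmonic mean.
Total thickness L = 8.81 + 4.69 + 1.67 + 3.41 = 18.58 m.
Σ(b_i/K_i) = 8.81/1.83 + 4.69/46.2 + 1.67/11.4 + 3.41/0.294 = 16.66 d.
K_eq = L / Σ(b_i/K_i) = 18.58 / 16.66 = 1.115 m/day.
Q = K_eq · A · (Δh/L) = 1.115 × 2280 × (14.1/18.58) = 1930 m³/day.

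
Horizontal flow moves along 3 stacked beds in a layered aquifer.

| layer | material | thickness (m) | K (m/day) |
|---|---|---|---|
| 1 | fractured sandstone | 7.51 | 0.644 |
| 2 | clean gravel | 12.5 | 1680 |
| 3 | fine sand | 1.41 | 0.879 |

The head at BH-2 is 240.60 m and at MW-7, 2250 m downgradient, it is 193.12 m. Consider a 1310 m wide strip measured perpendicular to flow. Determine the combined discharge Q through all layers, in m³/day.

Flow is parallel to layering, so each bed carries its own Darcy discharge and the transmissivities add.
Σ(K_i·b_i) = 0.644×7.51 + 1680×12.5 + 0.879×1.41 = 21006 m²/day.
Hydraulic gradient i = (240.60 − 193.12) / 2250 = 47.48 / 2250 = 0.02110.
Q = Σ(K_i·b_i) · W · i = 21006 × 1310 × 0.02110 = 5.807e+05 m³/day.

581000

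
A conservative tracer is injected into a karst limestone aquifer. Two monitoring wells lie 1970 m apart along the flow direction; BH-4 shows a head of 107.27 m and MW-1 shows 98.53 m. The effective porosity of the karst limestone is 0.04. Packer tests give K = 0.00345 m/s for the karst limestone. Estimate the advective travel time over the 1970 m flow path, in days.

59.6

Convert K: 0.00345 m/s × 86400 = 298.1 m/day.
Hydraulic gradient i = (107.27 − 98.53) / 1970 = 8.74 / 1970 = 0.004437.
Darcy flux q = K · i = 298.1 × 0.004437 = 1.322 m/day.
Seepage velocity v = q / n_e = 1.322 / 0.04 = 33.06 m/day.
Travel time t = L / v = 1970 / 33.06 = 59.59 days.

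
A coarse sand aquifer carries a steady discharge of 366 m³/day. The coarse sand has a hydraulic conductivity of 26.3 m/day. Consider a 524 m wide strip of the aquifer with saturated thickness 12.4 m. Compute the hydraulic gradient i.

0.00214

Cross-sectional area A = 524 × 12.4 = 6498 m².
From Q = K·A·i, i = Q / (K·A) = 366 / (26.30 × 6498) = 0.002142.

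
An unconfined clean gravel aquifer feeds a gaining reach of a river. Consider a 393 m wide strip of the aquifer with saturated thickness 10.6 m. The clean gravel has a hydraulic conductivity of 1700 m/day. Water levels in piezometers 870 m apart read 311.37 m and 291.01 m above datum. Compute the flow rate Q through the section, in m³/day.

166000

Cross-sectional area A = 393 × 10.6 = 4166 m².
Hydraulic gradient i = (311.37 − 291.01) / 870 = 20.36 / 870 = 0.02340.
Darcy's law: Q = K · A · i = 1700 × 4166 × 0.02340 = 1.657e+05 m³/day.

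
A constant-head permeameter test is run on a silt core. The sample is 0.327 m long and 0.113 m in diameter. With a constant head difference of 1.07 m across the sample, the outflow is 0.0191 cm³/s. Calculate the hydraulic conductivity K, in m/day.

0.0503

Cross-sectional area A = π·(d/2)² = π × (0.113/2)² = 0.01003 m².
Convert discharge: 0.0191 cm³/s = 1.910e-08 m³/s.
Darcy's law rearranged: K = Q·L / (A·Δh) = 1.910e-08 × 0.327 / (0.01003 × 1.07) = 5.820e-07 m/s = 0.05029 m/day.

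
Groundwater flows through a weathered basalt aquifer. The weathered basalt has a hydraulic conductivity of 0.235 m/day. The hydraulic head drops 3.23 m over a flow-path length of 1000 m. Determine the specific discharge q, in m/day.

Hydraulic gradient i = Δh / L = 3.23 / 1000 = 0.003230.
Specific discharge q = K · i = 0.2350 × 0.003230 = 0.0007590 m/day.

0.000759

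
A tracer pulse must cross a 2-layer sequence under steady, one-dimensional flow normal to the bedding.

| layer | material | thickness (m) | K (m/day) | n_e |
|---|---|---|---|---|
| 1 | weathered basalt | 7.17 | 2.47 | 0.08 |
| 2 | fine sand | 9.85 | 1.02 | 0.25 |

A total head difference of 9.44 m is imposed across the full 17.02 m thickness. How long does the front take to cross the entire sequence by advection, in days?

4.04

With flow normal to the layers, continuity requires the same specific discharge q through every layer.
Σ(b_i/K_i) = 7.17/2.47 + 9.85/1.02 = 12.56 d.
q = Δh / Σ(b_i/K_i) = 9.44 / 12.56 = 0.7516 m/day.
In each layer the seepage velocity is v_i = q/n_i, so the layer transit time is t_i = b_i·n_i / q:
  layer 1 (weathered basalt): t_1 = 7.17 × 0.08 / 0.7516 = 0.7632 d
  layer 2 (fine sand): t_2 = 9.85 × 0.25 / 0.7516 = 3.276 d
Total t = Σ t_i = 4.039 days.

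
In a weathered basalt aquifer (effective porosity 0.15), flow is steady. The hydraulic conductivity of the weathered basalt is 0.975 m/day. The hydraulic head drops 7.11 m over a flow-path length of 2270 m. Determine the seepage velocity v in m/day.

Hydraulic gradient i = Δh / L = 7.11 / 2270 = 0.003132.
Darcy flux q = K · i = 0.9750 × 0.003132 = 0.003054 m/day.
Seepage velocity v = q / n_e = 0.003054 / 0.15 = 0.02036 m/day.

0.0204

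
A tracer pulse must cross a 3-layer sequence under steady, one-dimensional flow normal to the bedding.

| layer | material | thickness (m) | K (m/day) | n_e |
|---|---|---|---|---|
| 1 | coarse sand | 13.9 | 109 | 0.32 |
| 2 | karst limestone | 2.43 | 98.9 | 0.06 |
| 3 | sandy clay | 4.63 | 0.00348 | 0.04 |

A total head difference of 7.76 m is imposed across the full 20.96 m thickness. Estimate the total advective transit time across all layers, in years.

With flow normal to the layers, continuity requires the same specific discharge q through every layer.
Σ(b_i/K_i) = 13.9/109 + 2.43/98.9 + 4.63/0.00348 = 1331 d.
q = Δh / Σ(b_i/K_i) = 7.76 / 1331 = 0.005832 m/day.
In each layer the seepage velocity is v_i = q/n_i, so the layer transit time is t_i = b_i·n_i / q:
  layer 1 (coarse sand): t_1 = 13.9 × 0.32 / 0.005832 = 762.7 d
  layer 2 (karst limestone): t_2 = 2.43 × 0.06 / 0.005832 = 25.00 d
  layer 3 (sandy clay): t_3 = 4.63 × 0.04 / 0.005832 = 31.76 d
Total t = Σ t_i = 819.5 days = 2.244 years.

2.24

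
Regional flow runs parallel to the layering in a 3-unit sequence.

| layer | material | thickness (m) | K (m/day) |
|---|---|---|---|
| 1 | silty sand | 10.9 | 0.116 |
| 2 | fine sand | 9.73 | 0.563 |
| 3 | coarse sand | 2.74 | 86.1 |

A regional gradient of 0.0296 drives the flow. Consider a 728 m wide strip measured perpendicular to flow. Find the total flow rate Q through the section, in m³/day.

Flow is parallel to layering, so each bed carries its own Darcy discharge and the transmissivities add.
Σ(K_i·b_i) = 0.116×10.9 + 0.563×9.73 + 86.1×2.74 = 242.7 m²/day.
Hydraulic gradient i = 0.0296.
Q = Σ(K_i·b_i) · W · i = 242.7 × 728 × 0.02960 = 5229 m³/day.

5230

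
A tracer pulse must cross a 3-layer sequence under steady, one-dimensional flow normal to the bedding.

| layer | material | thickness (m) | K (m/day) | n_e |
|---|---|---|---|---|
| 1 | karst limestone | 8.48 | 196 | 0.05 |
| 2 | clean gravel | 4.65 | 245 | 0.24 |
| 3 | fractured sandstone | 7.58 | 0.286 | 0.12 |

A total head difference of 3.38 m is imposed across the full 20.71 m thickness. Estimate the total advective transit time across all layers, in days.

With flow normal to the layers, continuity requires the same specific discharge q through every layer.
Σ(b_i/K_i) = 8.48/196 + 4.65/245 + 7.58/0.286 = 26.57 d.
q = Δh / Σ(b_i/K_i) = 3.38 / 26.57 = 0.1272 m/day.
In each layer the seepage velocity is v_i = q/n_i, so the layer transit time is t_i = b_i·n_i / q:
  layer 1 (karst limestone): t_1 = 8.48 × 0.05 / 0.1272 = 3.333 d
  layer 2 (clean gravel): t_2 = 4.65 × 0.24 / 0.1272 = 8.771 d
  layer 3 (fractured sandstone): t_3 = 7.58 × 0.12 / 0.1272 = 7.149 d
Total t = Σ t_i = 19.25 days.

19.3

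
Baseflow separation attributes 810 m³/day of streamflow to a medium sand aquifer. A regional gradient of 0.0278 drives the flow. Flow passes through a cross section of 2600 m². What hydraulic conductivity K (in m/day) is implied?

11.2

Hydraulic gradient i = 0.0278.
From Q = K·A·i, K = Q / (A·i) = 810 / (2600 × 0.02780) = 11.21 m/day.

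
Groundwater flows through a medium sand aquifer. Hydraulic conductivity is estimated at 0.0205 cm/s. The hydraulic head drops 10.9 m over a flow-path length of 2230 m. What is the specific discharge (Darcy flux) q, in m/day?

0.0866

Convert K: 0.0205 cm/s × 864 = 17.71 m/day.
Hydraulic gradient i = Δh / L = 10.9 / 2230 = 0.004888.
Specific discharge q = K · i = 17.71 × 0.004888 = 0.08657 m/day.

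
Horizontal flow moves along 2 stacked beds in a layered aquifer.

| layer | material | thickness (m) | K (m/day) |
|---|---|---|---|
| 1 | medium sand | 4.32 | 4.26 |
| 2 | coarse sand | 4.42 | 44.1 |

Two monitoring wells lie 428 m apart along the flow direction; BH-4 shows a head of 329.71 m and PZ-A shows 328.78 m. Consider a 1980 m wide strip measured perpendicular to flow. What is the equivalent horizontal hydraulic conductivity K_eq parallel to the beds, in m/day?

Flow is parallel to layering, so each bed carries its own Darcy discharge and the transmissivities add.
Σ(K_i·b_i) = 4.26×4.32 + 44.1×4.42 = 213.3 m²/day.
Total thickness b = 8.740 m, so K_eq = Σ(K_i·b_i)/b = 24.41 m/day.

24.4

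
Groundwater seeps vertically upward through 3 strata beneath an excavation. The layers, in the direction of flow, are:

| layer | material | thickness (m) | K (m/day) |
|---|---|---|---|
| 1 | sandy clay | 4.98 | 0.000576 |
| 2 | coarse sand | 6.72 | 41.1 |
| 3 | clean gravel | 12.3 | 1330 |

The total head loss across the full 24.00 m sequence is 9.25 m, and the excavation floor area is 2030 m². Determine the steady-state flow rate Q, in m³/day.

2.17

Flow is perpendicular to layering, so the layers act in series and the equivalent K is the thickness-weighted harmonic mean.
Total thickness L = 4.98 + 6.72 + 12.3 = 24.00 m.
Σ(b_i/K_i) = 4.98/0.000576 + 6.72/41.1 + 12.3/1330 = 8646 d.
K_eq = L / Σ(b_i/K_i) = 24.00 / 8646 = 0.002776 m/day.
Q = K_eq · A · (Δh/L) = 0.002776 × 2030 × (9.25/24.00) = 2.172 m³/day.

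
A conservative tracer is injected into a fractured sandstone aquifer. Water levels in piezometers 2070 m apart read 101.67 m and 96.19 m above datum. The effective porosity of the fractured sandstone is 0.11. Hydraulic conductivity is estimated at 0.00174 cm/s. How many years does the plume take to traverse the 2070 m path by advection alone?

157

Convert K: 0.00174 cm/s × 864 = 1.503 m/day.
Hydraulic gradient i = (101.67 − 96.19) / 2070 = 5.48 / 2070 = 0.002647.
Darcy flux q = K · i = 1.503 × 0.002647 = 0.003980 m/day.
Seepage velocity v = q / n_e = 0.003980 / 0.11 = 0.03618 m/day.
Travel time t = L / v = 2070 / 0.03618 = 57212 days = 156.6 years.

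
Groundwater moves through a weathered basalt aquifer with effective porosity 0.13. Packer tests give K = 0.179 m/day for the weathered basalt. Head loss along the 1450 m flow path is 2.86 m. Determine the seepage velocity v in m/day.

Hydraulic gradient i = Δh / L = 2.86 / 1450 = 0.001972.
Darcy flux q = K · i = 0.1790 × 0.001972 = 0.0003531 m/day.
Seepage velocity v = q / n_e = 0.0003531 / 0.13 = 0.002716 m/day.

0.00272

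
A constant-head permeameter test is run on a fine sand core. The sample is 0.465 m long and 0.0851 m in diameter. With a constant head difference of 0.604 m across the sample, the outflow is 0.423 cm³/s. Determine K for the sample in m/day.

4.95

Cross-sectional area A = π·(d/2)² = π × (0.0851/2)² = 0.005688 m².
Convert discharge: 0.423 cm³/s = 4.230e-07 m³/s.
Darcy's law rearranged: K = Q·L / (A·Δh) = 4.230e-07 × 0.465 / (0.005688 × 0.604) = 5.725e-05 m/s = 4.947 m/day.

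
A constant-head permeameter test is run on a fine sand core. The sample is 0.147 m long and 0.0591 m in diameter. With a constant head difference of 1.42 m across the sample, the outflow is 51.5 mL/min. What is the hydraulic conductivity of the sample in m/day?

Cross-sectional area A = π·(d/2)² = π × (0.0591/2)² = 0.002743 m².
Convert discharge: 51.5 mL/min = 8.583e-07 m³/s.
Darcy's law rearranged: K = Q·L / (A·Δh) = 8.583e-07 × 0.147 / (0.002743 × 1.42) = 3.239e-05 m/s = 2.799 m/day.

2.80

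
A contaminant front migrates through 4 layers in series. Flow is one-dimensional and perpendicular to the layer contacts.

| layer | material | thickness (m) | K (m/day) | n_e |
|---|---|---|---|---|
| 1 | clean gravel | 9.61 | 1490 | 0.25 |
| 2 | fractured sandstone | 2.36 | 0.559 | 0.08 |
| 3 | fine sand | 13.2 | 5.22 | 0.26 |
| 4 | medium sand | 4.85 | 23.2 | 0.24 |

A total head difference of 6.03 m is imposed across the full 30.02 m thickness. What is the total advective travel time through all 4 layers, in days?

8.30

With flow normal to the layers, continuity requires the same specific discharge q through every layer.
Σ(b_i/K_i) = 9.61/1490 + 2.36/0.559 + 13.2/5.22 + 4.85/23.2 = 6.966 d.
q = Δh / Σ(b_i/K_i) = 6.03 / 6.966 = 0.8656 m/day.
In each layer the seepage velocity is v_i = q/n_i, so the layer transit time is t_i = b_i·n_i / q:
  layer 1 (clean gravel): t_1 = 9.61 × 0.25 / 0.8656 = 2.775 d
  layer 2 (fractured sandstone): t_2 = 2.36 × 0.08 / 0.8656 = 0.2181 d
  layer 3 (fine sand): t_3 = 13.2 × 0.26 / 0.8656 = 3.965 d
  layer 4 (medium sand): t_4 = 4.85 × 0.24 / 0.8656 = 1.345 d
Total t = Σ t_i = 8.303 days.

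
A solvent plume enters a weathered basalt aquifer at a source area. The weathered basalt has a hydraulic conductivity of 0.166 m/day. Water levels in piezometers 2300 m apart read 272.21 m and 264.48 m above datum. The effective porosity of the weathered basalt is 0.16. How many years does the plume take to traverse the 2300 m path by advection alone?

Hydraulic gradient i = (272.21 − 264.48) / 2300 = 7.73 / 2300 = 0.003361.
Darcy flux q = K · i = 0.1660 × 0.003361 = 0.0005579 m/day.
Seepage velocity v = q / n_e = 0.0005579 / 0.16 = 0.003487 m/day.
Travel time t = L / v = 2300 / 0.003487 = 6.596e+05 days = 1806 years.

1810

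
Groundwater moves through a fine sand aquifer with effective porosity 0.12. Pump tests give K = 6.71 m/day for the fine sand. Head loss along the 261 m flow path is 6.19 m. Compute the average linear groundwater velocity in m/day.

Hydraulic gradient i = Δh / L = 6.19 / 261 = 0.02372.
Darcy flux q = K · i = 6.710 × 0.02372 = 0.1591 m/day.
Seepage velocity v = q / n_e = 0.1591 / 0.12 = 1.326 m/day.

1.33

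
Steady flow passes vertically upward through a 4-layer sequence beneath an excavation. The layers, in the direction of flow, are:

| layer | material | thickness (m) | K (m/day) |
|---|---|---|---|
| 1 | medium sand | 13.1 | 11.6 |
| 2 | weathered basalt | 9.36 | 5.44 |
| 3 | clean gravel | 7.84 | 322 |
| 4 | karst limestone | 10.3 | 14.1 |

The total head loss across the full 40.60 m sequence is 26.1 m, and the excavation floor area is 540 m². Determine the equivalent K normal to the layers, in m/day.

11.3

Flow is perpendicular to layering, so the layers act in series and the equivalent K is the thickness-weighted harmonic mean.
Total thickness L = 13.1 + 9.36 + 7.84 + 10.3 = 40.60 m.
Σ(b_i/K_i) = 13.1/11.6 + 9.36/5.44 + 7.84/322 + 10.3/14.1 = 3.605 d.
K_eq = L / Σ(b_i/K_i) = 40.60 / 3.605 = 11.26 m/day.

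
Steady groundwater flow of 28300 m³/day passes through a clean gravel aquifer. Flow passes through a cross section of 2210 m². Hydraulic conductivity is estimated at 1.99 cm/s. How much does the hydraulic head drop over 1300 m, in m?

9.68

Convert K: 1.99 cm/s × 864 = 1719 m/day.
From Q = K·A·i, i = Q / (K·A) = 28300 / (1719 × 2210) = 0.007448.
Head loss Δh = i · L = 0.007448 × 1300 = 9.682 m.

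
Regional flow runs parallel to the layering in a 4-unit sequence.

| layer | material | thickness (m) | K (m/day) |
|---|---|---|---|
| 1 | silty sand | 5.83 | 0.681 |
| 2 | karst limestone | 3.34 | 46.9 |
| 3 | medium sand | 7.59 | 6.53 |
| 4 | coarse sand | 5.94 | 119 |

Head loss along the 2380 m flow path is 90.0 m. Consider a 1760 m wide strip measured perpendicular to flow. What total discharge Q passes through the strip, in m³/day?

61000

Flow is parallel to layering, so each bed carries its own Darcy discharge and the transmissivities add.
Σ(K_i·b_i) = 0.681×5.83 + 46.9×3.34 + 6.53×7.59 + 119×5.94 = 917.0 m²/day.
Hydraulic gradient i = Δh / L = 90.0 / 2380 = 0.03782.
Q = Σ(K_i·b_i) · W · i = 917.0 × 1760 × 0.03782 = 61033 m³/day.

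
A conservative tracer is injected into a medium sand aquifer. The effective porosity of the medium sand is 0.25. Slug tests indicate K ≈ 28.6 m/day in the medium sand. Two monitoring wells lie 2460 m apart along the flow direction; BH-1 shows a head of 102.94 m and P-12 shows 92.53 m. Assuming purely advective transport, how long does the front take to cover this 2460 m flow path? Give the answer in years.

13.9

Hydraulic gradient i = (102.94 − 92.53) / 2460 = 10.41 / 2460 = 0.004232.
Darcy flux q = K · i = 28.60 × 0.004232 = 0.1210 m/day.
Seepage velocity v = q / n_e = 0.1210 / 0.25 = 0.4841 m/day.
Travel time t = L / v = 2460 / 0.4841 = 5082 days = 13.91 years.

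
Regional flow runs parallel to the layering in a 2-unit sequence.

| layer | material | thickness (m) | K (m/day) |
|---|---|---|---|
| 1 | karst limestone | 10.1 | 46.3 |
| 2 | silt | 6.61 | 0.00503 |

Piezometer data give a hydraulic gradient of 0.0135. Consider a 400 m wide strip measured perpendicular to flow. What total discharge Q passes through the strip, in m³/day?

Flow is parallel to layering, so each bed carries its own Darcy discharge and the transmissivities add.
Σ(K_i·b_i) = 46.3×10.1 + 0.00503×6.61 = 467.7 m²/day.
Hydraulic gradient i = 0.0135.
Q = Σ(K_i·b_i) · W · i = 467.7 × 400 × 0.01350 = 2525 m³/day.

2530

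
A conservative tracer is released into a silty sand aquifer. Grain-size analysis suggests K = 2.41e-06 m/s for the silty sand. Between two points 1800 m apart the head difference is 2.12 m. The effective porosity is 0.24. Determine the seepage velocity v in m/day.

0.00102

Convert K: 2.41e-06 m/s × 86400 = 0.2082 m/day.
Hydraulic gradient i = Δh / L = 2.12 / 1800 = 0.001178.
Darcy flux q = K · i = 0.2082 × 0.001178 = 0.0002452 m/day.
Seepage velocity v = q / n_e = 0.0002452 / 0.24 = 0.001022 m/day.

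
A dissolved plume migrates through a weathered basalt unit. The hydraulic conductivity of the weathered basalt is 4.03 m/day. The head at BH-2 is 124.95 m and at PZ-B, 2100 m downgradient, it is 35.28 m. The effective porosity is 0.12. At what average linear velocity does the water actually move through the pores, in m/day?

1.43

Hydraulic gradient i = (124.95 − 35.28) / 2100 = 89.67 / 2100 = 0.04270.
Darcy flux q = K · i = 4.030 × 0.04270 = 0.1721 m/day.
Seepage velocity v = q / n_e = 0.1721 / 0.12 = 1.434 m/day.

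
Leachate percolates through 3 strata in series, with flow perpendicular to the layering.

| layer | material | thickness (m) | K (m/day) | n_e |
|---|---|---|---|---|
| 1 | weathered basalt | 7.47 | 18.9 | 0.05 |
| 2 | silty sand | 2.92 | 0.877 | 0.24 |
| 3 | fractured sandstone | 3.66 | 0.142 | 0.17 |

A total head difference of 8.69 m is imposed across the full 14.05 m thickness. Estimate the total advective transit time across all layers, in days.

5.76

With flow normal to the layers, continuity requires the same specific discharge q through every layer.
Σ(b_i/K_i) = 7.47/18.9 + 2.92/0.877 + 3.66/0.142 = 29.50 d.
q = Δh / Σ(b_i/K_i) = 8.69 / 29.50 = 0.2946 m/day.
In each layer the seepage velocity is v_i = q/n_i, so the layer transit time is t_i = b_i·n_i / q:
  layer 1 (weathered basalt): t_1 = 7.47 × 0.05 / 0.2946 = 1.268 d
  layer 2 (silty sand): t_2 = 2.92 × 0.24 / 0.2946 = 2.379 d
  layer 3 (fractured sandstone): t_3 = 3.66 × 0.17 / 0.2946 = 2.112 d
Total t = Σ t_i = 5.759 days.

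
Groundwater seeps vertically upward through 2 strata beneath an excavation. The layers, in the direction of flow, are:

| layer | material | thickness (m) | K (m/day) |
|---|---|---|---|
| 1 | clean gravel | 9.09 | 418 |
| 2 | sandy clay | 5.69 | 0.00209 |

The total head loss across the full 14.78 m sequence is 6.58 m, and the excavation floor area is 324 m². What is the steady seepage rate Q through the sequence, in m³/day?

Flow is perpendicular to layering, so the layers act in series and the equivalent K is the thickness-weighted harmonic mean.
Total thickness L = 9.09 + 5.69 = 14.78 m.
Σ(b_i/K_i) = 9.09/418 + 5.69/0.00209 = 2723 d.
K_eq = L / Σ(b_i/K_i) = 14.78 / 2723 = 0.005429 m/day.
Q = K_eq · A · (Δh/L) = 0.005429 × 324 × (6.58/14.78) = 0.7831 m³/day.

0.783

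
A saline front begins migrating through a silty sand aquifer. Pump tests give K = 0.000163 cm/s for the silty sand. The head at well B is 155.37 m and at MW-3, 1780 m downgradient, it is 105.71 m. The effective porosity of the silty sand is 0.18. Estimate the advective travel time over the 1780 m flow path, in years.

Convert K: 0.000163 cm/s × 864 = 0.1408 m/day.
Hydraulic gradient i = (155.37 − 105.71) / 1780 = 49.66 / 1780 = 0.02790.
Darcy flux q = K · i = 0.1408 × 0.02790 = 0.003929 m/day.
Seepage velocity v = q / n_e = 0.003929 / 0.18 = 0.02183 m/day.
Travel time t = L / v = 1780 / 0.02183 = 81546 days = 223.3 years.

223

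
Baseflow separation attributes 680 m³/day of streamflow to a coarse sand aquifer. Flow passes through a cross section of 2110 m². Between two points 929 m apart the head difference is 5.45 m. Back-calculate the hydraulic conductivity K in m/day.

Hydraulic gradient i = Δh / L = 5.45 / 929 = 0.005867.
From Q = K·A·i, K = Q / (A·i) = 680 / (2110 × 0.005867) = 54.93 m/day.

54.9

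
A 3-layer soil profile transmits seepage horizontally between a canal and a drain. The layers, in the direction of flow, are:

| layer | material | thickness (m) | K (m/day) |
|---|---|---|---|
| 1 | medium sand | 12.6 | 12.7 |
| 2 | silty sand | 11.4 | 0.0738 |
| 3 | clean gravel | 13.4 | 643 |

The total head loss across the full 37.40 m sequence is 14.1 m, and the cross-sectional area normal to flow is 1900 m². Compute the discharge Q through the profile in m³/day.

Flow is perpendicular to layering, so the layers act in series and the equivalent K is the thickness-weighted harmonic mean.
Total thickness L = 12.6 + 11.4 + 13.4 = 37.40 m.
Σ(b_i/K_i) = 12.6/12.7 + 11.4/0.0738 + 13.4/643 = 155.5 d.
K_eq = L / Σ(b_i/K_i) = 37.40 / 155.5 = 0.2405 m/day.
Q = K_eq · A · (Δh/L) = 0.2405 × 1900 × (14.1/37.40) = 172.3 m³/day.

172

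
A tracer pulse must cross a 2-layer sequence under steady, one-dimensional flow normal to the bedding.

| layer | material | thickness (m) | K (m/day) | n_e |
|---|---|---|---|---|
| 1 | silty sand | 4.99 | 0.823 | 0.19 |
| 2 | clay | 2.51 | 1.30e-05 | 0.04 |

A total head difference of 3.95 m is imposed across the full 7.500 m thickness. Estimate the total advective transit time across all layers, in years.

With flow normal to the layers, continuity requires the same specific discharge q through every layer.
Σ(b_i/K_i) = 4.99/0.823 + 2.51/1.30e-05 = 1.931e+05 d.
q = Δh / Σ(b_i/K_i) = 3.95 / 1.931e+05 = 2.046e-05 m/day.
In each layer the seepage velocity is v_i = q/n_i, so the layer transit time is t_i = b_i·n_i / q:
  layer 1 (silty sand): t_1 = 4.99 × 0.19 / 2.046e-05 = 46345 d
  layer 2 (clay): t_2 = 2.51 × 0.04 / 2.046e-05 = 4908 d
Total t = Σ t_i = 51253 days = 140.3 years.

140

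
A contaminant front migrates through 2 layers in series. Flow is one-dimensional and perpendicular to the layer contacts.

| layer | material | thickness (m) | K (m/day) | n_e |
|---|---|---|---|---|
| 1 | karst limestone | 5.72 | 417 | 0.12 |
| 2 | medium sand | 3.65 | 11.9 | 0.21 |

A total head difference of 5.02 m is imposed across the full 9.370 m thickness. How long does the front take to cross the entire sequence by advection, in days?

0.0927

With flow normal to the layers, continuity requires the same specific discharge q through every layer.
Σ(b_i/K_i) = 5.72/417 + 3.65/11.9 = 0.3204 d.
q = Δh / Σ(b_i/K_i) = 5.02 / 0.3204 = 15.67 m/day.
In each layer the seepage velocity is v_i = q/n_i, so the layer transit time is t_i = b_i·n_i / q:
  layer 1 (karst limestone): t_1 = 5.72 × 0.12 / 15.67 = 0.04381 d
  layer 2 (medium sand): t_2 = 3.65 × 0.21 / 15.67 = 0.04893 d
Total t = Σ t_i = 0.09274 days.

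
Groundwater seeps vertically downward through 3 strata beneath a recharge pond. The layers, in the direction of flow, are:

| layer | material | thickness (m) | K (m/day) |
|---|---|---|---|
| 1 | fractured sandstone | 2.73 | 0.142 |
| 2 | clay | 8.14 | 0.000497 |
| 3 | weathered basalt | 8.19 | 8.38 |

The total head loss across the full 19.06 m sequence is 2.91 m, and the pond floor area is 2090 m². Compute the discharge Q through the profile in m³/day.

0.371

Flow is perpendicular to layering, so the layers act in series and the equivalent K is the thickness-weighted harmonic mean.
Total thickness L = 2.73 + 8.14 + 8.19 = 19.06 m.
Σ(b_i/K_i) = 2.73/0.142 + 8.14/0.000497 + 8.19/8.38 = 16398 d.
K_eq = L / Σ(b_i/K_i) = 19.06 / 16398 = 0.001162 m/day.
Q = K_eq · A · (Δh/L) = 0.001162 × 2090 × (2.91/19.06) = 0.3709 m³/day.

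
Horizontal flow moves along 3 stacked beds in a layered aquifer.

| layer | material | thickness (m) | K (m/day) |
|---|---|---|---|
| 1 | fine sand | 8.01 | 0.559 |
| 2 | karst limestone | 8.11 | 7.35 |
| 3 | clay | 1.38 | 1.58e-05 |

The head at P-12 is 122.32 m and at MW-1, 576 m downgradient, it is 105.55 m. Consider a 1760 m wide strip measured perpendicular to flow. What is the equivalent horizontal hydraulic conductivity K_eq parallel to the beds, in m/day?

3.66

Flow is parallel to layering, so each bed carries its own Darcy discharge and the transmissivities add.
Σ(K_i·b_i) = 0.559×8.01 + 7.35×8.11 + 1.58e-05×1.38 = 64.09 m²/day.
Total thickness b = 17.50 m, so K_eq = Σ(K_i·b_i)/b = 3.662 m/day.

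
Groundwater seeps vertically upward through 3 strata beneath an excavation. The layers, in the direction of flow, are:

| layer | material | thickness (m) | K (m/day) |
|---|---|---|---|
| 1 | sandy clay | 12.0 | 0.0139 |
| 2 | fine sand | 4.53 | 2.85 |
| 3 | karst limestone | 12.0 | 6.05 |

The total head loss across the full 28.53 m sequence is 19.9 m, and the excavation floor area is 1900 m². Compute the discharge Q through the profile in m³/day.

43.6

Flow is perpendicular to layering, so the layers act in series and the equivalent K is the thickness-weighted harmonic mean.
Total thickness L = 12.0 + 4.53 + 12.0 = 28.53 m.
Σ(b_i/K_i) = 12.0/0.0139 + 4.53/2.85 + 12.0/6.05 = 866.9 d.
K_eq = L / Σ(b_i/K_i) = 28.53 / 866.9 = 0.03291 m/day.
Q = K_eq · A · (Δh/L) = 0.03291 × 1900 × (19.9/28.53) = 43.62 m³/day.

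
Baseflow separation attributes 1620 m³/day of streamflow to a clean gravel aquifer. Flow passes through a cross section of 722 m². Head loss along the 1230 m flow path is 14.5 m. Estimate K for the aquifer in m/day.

Hydraulic gradient i = Δh / L = 14.5 / 1230 = 0.01179.
From Q = K·A·i, K = Q / (A·i) = 1620 / (722.0 × 0.01179) = 190.3 m/day.

190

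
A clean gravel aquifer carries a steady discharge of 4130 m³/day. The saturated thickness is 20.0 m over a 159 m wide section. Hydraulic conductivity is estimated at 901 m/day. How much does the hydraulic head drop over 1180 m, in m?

1.70

Cross-sectional area A = 159 × 20.0 = 3180 m².
From Q = K·A·i, i = Q / (K·A) = 4130 / (901.0 × 3180) = 0.001441.
Head loss Δh = i · L = 0.001441 × 1180 = 1.701 m.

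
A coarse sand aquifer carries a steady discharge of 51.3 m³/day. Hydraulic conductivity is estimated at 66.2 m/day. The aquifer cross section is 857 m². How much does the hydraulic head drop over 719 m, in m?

0.650

From Q = K·A·i, i = Q / (K·A) = 51.3 / (66.20 × 857.0) = 0.0009042.
Head loss Δh = i · L = 0.0009042 × 719 = 0.6501 m.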